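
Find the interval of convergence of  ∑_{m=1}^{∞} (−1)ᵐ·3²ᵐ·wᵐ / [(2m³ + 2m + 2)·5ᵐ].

[-5/9, 5/9]

Ratio test: |a_{m+1}/a_m| = [(2m³ + 2m + 2)/(2(m+1)³ + 2(m+1) + 2)] · 9/5 → 9/5 as m → ∞.
Convergence for |w| · 9/5 < 1, i.e. |w| < 5/9. So R = 5/9.
At w = 5/9: the series is dominated by a constant times Σ 1/m³, which converges (p = 3 > 1).
Check w = -5/9: the series is dominated by a constant times Σ 1/m³, which converges (p = 3 > 1).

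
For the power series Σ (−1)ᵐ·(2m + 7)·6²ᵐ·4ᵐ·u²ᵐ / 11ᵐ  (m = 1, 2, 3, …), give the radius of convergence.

By the ratio test, |a_{m+1}/a_m| = [(2(m+1) + 7)/(2m + 7)] · 36·4/11 → 144/11.
Successive powers of u differ by 2, so the series converges when |u|² · 144/11 < 1, i.e. |u| < √(11/144). So R = √11/12.

R = √11/12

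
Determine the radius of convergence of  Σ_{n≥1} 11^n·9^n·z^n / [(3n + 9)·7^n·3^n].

R = 7/33

Apply the ratio test: |a_{n+1}| / |a_n| = [(3n + 9)/(3(n+1) + 9)] · 11·9/(7·3), which tends to 33/7 as n → ∞.
The series converges when 33/7 · |z| < 1, giving R = 7/33.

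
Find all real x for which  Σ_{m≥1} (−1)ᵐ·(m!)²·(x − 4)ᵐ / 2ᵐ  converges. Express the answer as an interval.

{4}

The ratio of consecutive coefficients is (m+1)² · 1/2 → ∞.
Since the ratio → ∞, the series diverges for every x ≠ 4, and R = 0.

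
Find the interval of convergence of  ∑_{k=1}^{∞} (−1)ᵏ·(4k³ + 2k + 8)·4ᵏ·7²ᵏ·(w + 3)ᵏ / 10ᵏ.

The ratio of consecutive coefficients is [(4(k+1)³ + 2(k+1) + 8)/(4k³ + 2k + 8)] · 4·49/10 → 98/5.
Hence the series converges for |w + 3| < 1/(98/5) = 5/98, so the radius of convergence is 5/98.
Check w = -289/98: the k-th term does not approach 0; divergence by the term test.
At w = -299/98: the k-th term does not approach 0; divergence by the term test.

(-299/98, -289/98)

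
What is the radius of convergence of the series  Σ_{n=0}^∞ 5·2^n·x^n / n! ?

R = ∞

By the ratio test, |a_{n+1}/a_n| = 5/5 · 2 · 1/(n+1) → 0.
The ratio tends to 0 regardless of x, hence R = ∞.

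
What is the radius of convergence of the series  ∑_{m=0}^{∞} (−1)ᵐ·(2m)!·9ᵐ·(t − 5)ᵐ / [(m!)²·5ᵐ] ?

R = 5/36

The ratio of consecutive coefficients is (2m+1)·(2m+2)/(m+1)² · 9/5 → 36/5.
The series converges when 36/5 · |t − 5| < 1, giving R = 5/36.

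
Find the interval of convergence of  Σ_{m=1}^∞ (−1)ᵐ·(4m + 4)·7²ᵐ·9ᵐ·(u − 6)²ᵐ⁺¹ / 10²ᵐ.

The ratio of consecutive coefficients is [(4(m+1) + 4)/(4m + 4)] · 49·9/100 → 441/100.
Successive powers of (u − 6) differ by 2, so the series converges when |u − 6|² · 441/100 < 1, i.e. |u − 6| < √(100/441) = 10/21. So R = 10/21.
When u = 136/21, the m-th term does not approach 0; divergence by the term test.
Check u = 116/21: the terms have absolute value of order m, which does not tend to 0, so the series diverges by the divergence test.

(116/21, 136/21)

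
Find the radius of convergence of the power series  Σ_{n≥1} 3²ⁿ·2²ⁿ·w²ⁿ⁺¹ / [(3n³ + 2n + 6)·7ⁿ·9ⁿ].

R = √7/2

By the ratio test, |a_{n+1}/a_n| = [(3n³ + 2n + 6)/(3(n+1)³ + 2(n+1) + 6)] · 9·4/(7·9) → 4/7.
Since the exponent of w increases by 2 each term, convergence requires |w|² < 7/4, hence R = √7/2.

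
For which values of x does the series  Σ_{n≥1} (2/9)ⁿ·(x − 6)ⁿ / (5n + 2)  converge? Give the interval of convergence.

[3/2, 21/2)

Ratio test: |a_{n+1}/a_n| = [(5n + 2)/(5(n+1) + 2)] · 2/9 → 2/9 as n → ∞.
The series converges when 2/9 · |x − 6| < 1, giving R = 9/2.
When x = 21/2, the terms behave like c/n; limit comparison with the harmonic series gives divergence.
Check x = 3/2: an alternating series whose terms decrease to 0 in absolute value, so it converges by the Leibniz criterion.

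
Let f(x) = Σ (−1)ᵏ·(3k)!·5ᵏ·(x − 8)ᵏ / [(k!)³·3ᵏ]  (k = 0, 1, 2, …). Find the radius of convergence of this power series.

Apply the ratio test: |a_{k+1}| / |a_k| = (3k+1)·(3k+2)·(3k+3)/(k+1)³ · 5/3, which tends to 45 as k → ∞.
Thus R = 1/(45) = 1/45.

R = 1/45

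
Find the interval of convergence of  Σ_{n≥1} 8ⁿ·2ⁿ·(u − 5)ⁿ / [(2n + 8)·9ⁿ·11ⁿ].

Apply the ratio test: |a_{n+1}| / |a_n| = [(2n + 8)/(2(n+1) + 8)] · 8·2/(9·11), which tends to 16/99 as n → ∞.
Thus R = 1/(16/99) = 99/16.
Check u = 179/16: comparison with the harmonic series Σ 1/n shows the series diverges.
When u = -19/16, an alternating series whose terms decrease to 0 in absolute value, so it converges by the Leibniz criterion.

[-19/16, 179/16)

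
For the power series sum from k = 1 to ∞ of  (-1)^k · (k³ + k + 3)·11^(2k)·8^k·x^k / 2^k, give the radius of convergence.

R = 1/484

Apply the ratio test: |a_{k+1}| / |a_k| = [((k+1)³ + (k+1) + 3)/(k³ + k + 3)] · 121·8/2, which tends to 484 as k → ∞.
Hence the series converges for |x| < 1/(484) = 1/484, so the radius of convergence is 1/484.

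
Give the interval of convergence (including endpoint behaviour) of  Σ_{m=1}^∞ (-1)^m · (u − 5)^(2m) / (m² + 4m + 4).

Ratio test: |a_{m+1}/a_m| = (m² + 4m + 4)/((m+1)² + 4(m+1) + 4) → 1 as m → ∞.
Successive powers of (u − 5) differ by 2, so the series converges when |u − 5|² · 1 < 1, i.e. |u − 5| < √(1) = 1. So R = 1.
At u = 6: the terms are on the order of 1/m², so the series converges absolutely by comparison with the p-series (p = 2 > 1).
Check u = 4: absolute convergence follows by limit comparison with Σ 1/m².

[4, 6]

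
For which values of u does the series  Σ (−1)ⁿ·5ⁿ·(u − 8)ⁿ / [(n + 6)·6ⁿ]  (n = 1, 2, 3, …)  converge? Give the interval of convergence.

(34/5, 46/5]

By the ratio test, |a_{n+1}/a_n| = [(n + 6)/((n+1) + 6)] · 5/6 → 5/6.
Convergence for |u − 8| · 5/6 < 1, i.e. |u − 8| < 6/5. So R = 6/5.
At u = 46/5: an alternating series whose terms decrease to 0 in absolute value, so it converges by the Leibniz criterion.
When u = 34/5, the terms are asymptotic to a nonzero constant times 1/n, so the series diverges by limit comparison with Σ 1/n.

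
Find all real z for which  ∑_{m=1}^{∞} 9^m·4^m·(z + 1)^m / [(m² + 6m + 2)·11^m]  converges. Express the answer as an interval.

[-47/36, -25/36]

By the ratio test, |a_{m+1}/a_m| = [(m² + 6m + 2)/((m+1)² + 6(m+1) + 2)] · 9·4/11 → 36/11.
Thus R = 1/(36/11) = 11/36.
Endpoint z = -25/36: the series is dominated by a constant times Σ 1/m², which converges (p = 2 > 1).
At z = -47/36: the terms are on the order of 1/m², so the series converges absolutely by comparison with the p-series (p = 2 > 1).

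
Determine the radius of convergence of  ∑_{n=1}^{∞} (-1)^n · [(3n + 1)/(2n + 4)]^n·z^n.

Root test: |a_n|^(1/n) = (3n + 1)/(2n + 4) → 3/2.
Convergence for |z| · 3/2 < 1, i.e. |z| < 2/3. So R = 2/3.

R = 2/3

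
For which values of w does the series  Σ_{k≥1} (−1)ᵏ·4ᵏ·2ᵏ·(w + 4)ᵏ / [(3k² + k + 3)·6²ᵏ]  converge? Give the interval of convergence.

[-17/2, 1/2]

The ratio of consecutive coefficients is [(3k² + k + 3)/(3(k+1)² + (k+1) + 3)] · 4·2/36 → 2/9.
Convergence for |w + 4| · 2/9 < 1, i.e. |w + 4| < 9/2. So R = 9/2.
Check w = 1/2: absolute convergence follows by limit comparison with Σ 1/k².
When w = -17/2, absolute convergence follows by limit comparison with Σ 1/k².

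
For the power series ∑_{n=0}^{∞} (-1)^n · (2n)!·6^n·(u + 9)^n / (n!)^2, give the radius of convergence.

Ratio test: |a_{n+1}/a_n| = (2n+1)·(2n+2)/(n+1)² · 6 → 24 as n → ∞.
Convergence for |u + 9| · 24 < 1, i.e. |u + 9| < 1/24. So R = 1/24.

R = 1/24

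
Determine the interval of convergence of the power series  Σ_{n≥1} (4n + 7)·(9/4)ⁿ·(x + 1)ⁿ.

(-13/9, -5/9)

Apply the ratio test: |a_{n+1}| / |a_n| = [(4(n+1) + 7)/(4n + 7)] · 9/4, which tends to 9/4 as n → ∞.
Thus R = 1/(9/4) = 4/9.
Check x = -5/9: the terms do not tend to 0, so the series diverges.
At x = -13/9: the terms do not tend to 0, so the series diverges.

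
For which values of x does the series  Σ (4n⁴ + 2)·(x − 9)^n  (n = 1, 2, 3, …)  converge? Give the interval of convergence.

The ratio of consecutive coefficients is (4(n+1)⁴ + 2)/(4n⁴ + 2) → 1.
So the series converges when |x − 9| < 1 and diverges when |x − 9| > 1; R = 1.
Check x = 10: the n-th term does not approach 0; divergence by the term test.
Check x = 8: the n-th term does not approach 0; divergence by the term test.

(8, 10)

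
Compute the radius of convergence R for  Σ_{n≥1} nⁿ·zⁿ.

R = 0

Applying the root test, |a_n|^(1/n) = n → ∞.
The root grows without bound, so R = 0 (convergence only at z = 0).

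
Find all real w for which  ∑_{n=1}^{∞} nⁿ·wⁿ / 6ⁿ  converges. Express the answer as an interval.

By the Cauchy root test, |a_n|^(1/n) = n/6 → ∞.
Since the n-th root of |a_n| is unbounded, the series converges only at w = 0; R = 0.

{0}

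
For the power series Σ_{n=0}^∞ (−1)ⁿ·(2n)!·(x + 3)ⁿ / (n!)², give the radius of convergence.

Apply the ratio test: |a_{n+1}| / |a_n| = (2n+1)·(2n+2)/(n+1)², which tends to 4 as n → ∞.
Hence the series converges for |x + 3| < 1/(4) = 1/4, so the radius of convergence is 1/4.

R = 1/4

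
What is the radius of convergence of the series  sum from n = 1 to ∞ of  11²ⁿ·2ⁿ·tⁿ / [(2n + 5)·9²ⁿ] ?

R = 81/242

Apply the ratio test: |a_{n+1}| / |a_n| = [(2n + 5)/(2(n+1) + 5)] · 121·2/81, which tends to 242/81 as n → ∞.
Thus R = 1/(242/81) = 81/242.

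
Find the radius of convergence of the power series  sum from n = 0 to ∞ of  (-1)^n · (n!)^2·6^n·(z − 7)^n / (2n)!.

R = 2/3

Ratio test: |a_{n+1}/a_n| = (n+1)²/[(2n+1)·(2n+2)] · 6 → 3/2 as n → ∞.
Thus R = 1/(3/2) = 2/3.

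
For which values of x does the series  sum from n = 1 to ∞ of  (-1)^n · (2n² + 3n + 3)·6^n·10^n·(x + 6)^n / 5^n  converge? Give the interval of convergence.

Apply the ratio test: |a_{n+1}| / |a_n| = [(2(n+1)² + 3(n+1) + 3)/(2n² + 3n + 3)] · 6·10/5, which tends to 12 as n → ∞.
Hence the series converges for |x + 6| < 1/(12) = 1/12, so the radius of convergence is 1/12.
Check x = -71/12: the terms have absolute value of order n², which does not tend to 0, so the series diverges by the divergence test.
When x = -73/12, the terms do not tend to 0, so the series diverges.

(-73/12, -71/12)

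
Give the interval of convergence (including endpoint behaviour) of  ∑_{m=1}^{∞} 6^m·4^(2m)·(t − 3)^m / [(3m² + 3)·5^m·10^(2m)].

[-53/24, 197/24]

Apply the ratio test: |a_{m+1}| / |a_m| = [(3m² + 3)/(3(m+1)² + 3)] · 6·16/(5·100), which tends to 24/125 as m → ∞.
Thus R = 1/(24/125) = 125/24.
Endpoint t = 197/24: the series is dominated by a constant times Σ 1/m², which converges (p = 2 > 1).
At t = -53/24: absolute convergence follows by limit comparison with Σ 1/m².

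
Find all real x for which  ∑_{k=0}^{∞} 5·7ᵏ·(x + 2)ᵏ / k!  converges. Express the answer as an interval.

(−∞, ∞)

Apply the ratio test: |a_{k+1}| / |a_k| = 5/5 · 7 · 1/(k+1), which tends to 0 as k → ∞.
The limit is 0, so the series converges for all x; R = ∞.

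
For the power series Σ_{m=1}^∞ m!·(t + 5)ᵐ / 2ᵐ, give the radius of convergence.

R = 0

By the ratio test, |a_{m+1}/a_m| = (m+1) · 1/2 → ∞.
The ratio grows without bound, so the series diverges whenever (t + 5) ≠ 0; it converges only at t = -5. R = 0.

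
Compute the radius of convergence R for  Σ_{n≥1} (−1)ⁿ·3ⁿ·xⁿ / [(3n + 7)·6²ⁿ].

R = 12

By the ratio test, |a_{n+1}/a_n| = [(3n + 7)/(3(n+1) + 7)] · 3/36 → 1/12.
The series converges when 1/12 · |x| < 1, giving R = 12.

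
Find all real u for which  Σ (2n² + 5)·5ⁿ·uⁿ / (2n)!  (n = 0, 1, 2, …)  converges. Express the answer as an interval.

Apply the ratio test: |a_{n+1}| / |a_n| = (2(n+1)² + 5)/(2n² + 5) · 5 · 1/[(2n+1)·(2n+2)], which tends to 0 as n → ∞.
The limit is 0, so the series converges for all u; R = ∞.

(−∞, ∞)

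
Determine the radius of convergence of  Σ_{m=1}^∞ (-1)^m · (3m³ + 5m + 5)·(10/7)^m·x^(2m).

R = √70/10

The ratio of consecutive coefficients is [(3(m+1)³ + 5(m+1) + 5)/(3m³ + 5m + 5)] · 10/7 → 10/7.
Writing y = x², the series in y has radius 7/10, so |x| < √(7/10) and R = √70/10.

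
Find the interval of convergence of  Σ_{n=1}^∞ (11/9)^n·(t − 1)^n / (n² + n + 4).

[2/11, 20/11]

The ratio of consecutive coefficients is [(n² + n + 4)/((n+1)² + (n+1) + 4)] · 11/9 → 11/9.
Thus R = 1/(11/9) = 9/11.
When t = 20/11, absolute convergence follows by limit comparison with Σ 1/n².
Check t = 2/11: the terms are on the order of 1/n², so the series converges absolutely by comparison with the p-series (p = 2 > 1).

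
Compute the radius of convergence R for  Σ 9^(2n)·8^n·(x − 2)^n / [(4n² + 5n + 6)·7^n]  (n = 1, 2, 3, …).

R = 7/648

Apply the ratio test: |a_{n+1}| / |a_n| = [(4n² + 5n + 6)/(4(n+1)² + 5(n+1) + 6)] · 81·8/7, which tends to 648/7 as n → ∞.
Thus R = 1/(648/7) = 7/648.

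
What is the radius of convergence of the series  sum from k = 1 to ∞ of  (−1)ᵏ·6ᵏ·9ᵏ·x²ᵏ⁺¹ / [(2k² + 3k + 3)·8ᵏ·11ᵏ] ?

The ratio of consecutive coefficients is [(2k² + 3k + 3)/(2(k+1)² + 3(k+1) + 3)] · 6·9/(8·11) → 27/44.
Writing y = x², the series in y has radius 44/27, so |x| < √(44/27) and R = 2√33/9.

R = 2√33/9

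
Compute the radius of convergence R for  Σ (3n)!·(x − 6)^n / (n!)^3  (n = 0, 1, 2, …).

R = 1/27

The ratio of consecutive coefficients is (3n+1)·(3n+2)·(3n+3)/(n+1)³ → 27.
Convergence for |x − 6| · 27 < 1, i.e. |x − 6| < 1/27. So R = 1/27.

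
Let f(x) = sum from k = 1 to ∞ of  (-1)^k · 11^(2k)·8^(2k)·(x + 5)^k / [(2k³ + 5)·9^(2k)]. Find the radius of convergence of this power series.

Ratio test: |a_{k+1}/a_k| = [(2k³ + 5)/(2(k+1)³ + 5)] · 121·64/81 → 7744/81 as k → ∞.
Convergence for |x + 5| · 7744/81 < 1, i.e. |x + 5| < 81/7744. So R = 81/7744.

R = 81/7744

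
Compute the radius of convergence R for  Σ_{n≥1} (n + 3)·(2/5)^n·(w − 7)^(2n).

R = √10/2

By the ratio test, |a_{n+1}/a_n| = [((n+1) + 3)/(n + 3)] · 2/5 → 2/5.
Successive powers of (w − 7) differ by 2, so the series converges when |w − 7|² · 2/5 < 1, i.e. |w − 7| < √(5/2). So R = √10/2.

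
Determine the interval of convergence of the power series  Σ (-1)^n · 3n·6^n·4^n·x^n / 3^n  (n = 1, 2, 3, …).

Apply the ratio test: |a_{n+1}| / |a_n| = [3(n+1)/3n] · 6·4/3, which tends to 8 as n → ∞.
Hence the series converges for |x| < 1/(8) = 1/8, so the radius of convergence is 1/8.
Endpoint x = 1/8: the terms have absolute value of order n, which does not tend to 0, so the series diverges by the divergence test.
At x = -1/8: the terms do not tend to 0, so the series diverges.

(-1/8, 1/8)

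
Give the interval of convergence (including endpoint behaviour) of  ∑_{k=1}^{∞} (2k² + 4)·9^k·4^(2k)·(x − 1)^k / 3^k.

(47/48, 49/48)

By the ratio test, |a_{k+1}/a_k| = [(2(k+1)² + 4)/(2k² + 4)] · 9·16/3 → 48.
The series converges when 48 · |x − 1| < 1, giving R = 1/48.
Endpoint x = 49/48: the terms do not tend to 0, so the series diverges.
Endpoint x = 47/48: the terms do not tend to 0, so the series diverges.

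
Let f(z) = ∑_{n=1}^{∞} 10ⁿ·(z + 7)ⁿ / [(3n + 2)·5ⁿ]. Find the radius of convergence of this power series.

R = 1/2

By the ratio test, |a_{n+1}/a_n| = [(3n + 2)/(3(n+1) + 2)] · 10/5 → 2.
Thus R = 1/(2) = 1/2.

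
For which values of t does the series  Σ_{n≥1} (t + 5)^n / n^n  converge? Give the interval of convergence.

(−∞, ∞)

Applying the root test, |a_n|^(1/n) = 1/n → 0.
Since the n-th root of |a_n| tends to 0, the series converges for all real t; R = ∞.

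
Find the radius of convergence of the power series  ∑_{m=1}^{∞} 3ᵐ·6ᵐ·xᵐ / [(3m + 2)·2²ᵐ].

R = 2/9

The ratio of consecutive coefficients is [(3m + 2)/(3(m+1) + 2)] · 3·6/4 → 9/2.
Thus R = 1/(9/2) = 2/9.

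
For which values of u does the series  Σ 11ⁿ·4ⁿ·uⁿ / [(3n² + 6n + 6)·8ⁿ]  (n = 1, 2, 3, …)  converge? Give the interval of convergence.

[-2/11, 2/11]

Ratio test: |a_{n+1}/a_n| = [(3n² + 6n + 6)/(3(n+1)² + 6(n+1) + 6)] · 11·4/8 → 11/2 as n → ∞.
Convergence for |u| · 11/2 < 1, i.e. |u| < 2/11. So R = 2/11.
At u = 2/11: the terms are on the order of 1/n², so the series converges absolutely by comparison with the p-series (p = 2 > 1).
Endpoint u = -2/11: the terms are on the order of 1/n², so the series converges absolutely by comparison with the p-series (p = 2 > 1).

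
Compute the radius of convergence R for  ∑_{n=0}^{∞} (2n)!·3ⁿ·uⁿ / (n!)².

R = 1/12

Ratio test: |a_{n+1}/a_n| = (2n+1)·(2n+2)/(n+1)² · 3 → 12 as n → ∞.
Convergence for |u| · 12 < 1, i.e. |u| < 1/12. So R = 1/12.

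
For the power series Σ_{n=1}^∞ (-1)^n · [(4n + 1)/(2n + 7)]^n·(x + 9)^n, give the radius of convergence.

R = 1/2

Root test: |a_n|^(1/n) = (4n + 1)/(2n + 7) → 2.
Hence the series converges for |x + 9| < 1/(2) = 1/2, so the radius of convergence is 1/2.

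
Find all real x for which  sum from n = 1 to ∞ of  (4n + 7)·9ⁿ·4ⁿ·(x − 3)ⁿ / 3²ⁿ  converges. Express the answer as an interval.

Ratio test: |a_{n+1}/a_n| = [(4(n+1) + 7)/(4n + 7)] · 9·4/9 → 4 as n → ∞.
The series converges when 4 · |x − 3| < 1, giving R = 1/4.
Endpoint x = 13/4: the terms do not tend to 0, so the series diverges.
Check x = 11/4: the terms do not tend to 0, so the series diverges.

(11/4, 13/4)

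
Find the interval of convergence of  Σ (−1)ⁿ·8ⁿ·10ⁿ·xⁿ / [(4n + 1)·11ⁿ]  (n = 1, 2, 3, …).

Ratio test: |a_{n+1}/a_n| = [(4n + 1)/(4(n+1) + 1)] · 8·10/11 → 80/11 as n → ∞.
The series converges when 80/11 · |x| < 1, giving R = 11/80.
Check x = 11/80: convergence follows from the alternating series test (terms decrease monotonically to 0).
Check x = -11/80: the terms are asymptotic to a nonzero constant times 1/n, so the series diverges by limit comparison with Σ 1/n.

(-11/80, 11/80]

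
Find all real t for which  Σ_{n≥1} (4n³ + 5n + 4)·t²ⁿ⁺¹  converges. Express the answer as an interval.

(-1, 1)

Apply the ratio test: |a_{n+1}| / |a_n| = (4(n+1)³ + 5(n+1) + 4)/(4n³ + 5n + 4), which tends to 1 as n → ∞.
Successive powers of t differ by 2, so the series converges when |t|² · 1 < 1, i.e. |t| < √(1) = 1. So R = 1.
When t = 1, the terms do not tend to 0, so the series diverges.
At t = -1: the terms have absolute value of order n³, which does not tend to 0, so the series diverges by the divergence test.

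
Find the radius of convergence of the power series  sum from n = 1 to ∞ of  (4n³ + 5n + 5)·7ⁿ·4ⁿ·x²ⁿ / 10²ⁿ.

Ratio test: |a_{n+1}/a_n| = [(4(n+1)³ + 5(n+1) + 5)/(4n³ + 5n + 5)] · 7·4/100 → 7/25 as n → ∞.
Since the exponent of x increases by 2 each term, convergence requires |x|² < 25/7, hence R = 5√7/7.

R = 5√7/7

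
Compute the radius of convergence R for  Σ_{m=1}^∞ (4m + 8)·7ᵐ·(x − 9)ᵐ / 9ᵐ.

The ratio of consecutive coefficients is [(4(m+1) + 8)/(4m + 8)] · 7/9 → 7/9.
Convergence for |x − 9| · 7/9 < 1, i.e. |x − 9| < 9/7. So R = 9/7.

R = 9/7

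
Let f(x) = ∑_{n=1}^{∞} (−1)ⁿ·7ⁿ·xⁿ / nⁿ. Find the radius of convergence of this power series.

By the Cauchy root test, |a_n|^(1/n) = 7/n → 0.
The limit is 0 for every x, so R = ∞.

R = ∞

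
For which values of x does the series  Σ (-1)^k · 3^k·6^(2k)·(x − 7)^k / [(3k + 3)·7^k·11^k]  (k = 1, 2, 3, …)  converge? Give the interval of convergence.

The ratio of consecutive coefficients is [(3k + 3)/(3(k+1) + 3)] · 3·36/(7·11) → 108/77.
Convergence for |x − 7| · 108/77 < 1, i.e. |x − 7| < 77/108. So R = 77/108.
Endpoint x = 833/108: the terms alternate in sign and decrease monotonically to 0 in absolute value (size ~ c/k), so the alternating series test gives convergence.
Check x = 679/108: comparison with the harmonic series Σ 1/k shows the series diverges.

(679/108, 833/108]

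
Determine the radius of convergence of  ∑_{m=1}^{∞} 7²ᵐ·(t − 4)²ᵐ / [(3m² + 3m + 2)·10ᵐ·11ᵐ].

Ratio test: |a_{m+1}/a_m| = [(3m² + 3m + 2)/(3(m+1)² + 3(m+1) + 2)] · 49/(10·11) → 49/110 as m → ∞.
Writing y = (t − 4)², the series in y has radius 110/49, so |t − 4| < √(110/49) and R = √110/7.

R = √110/7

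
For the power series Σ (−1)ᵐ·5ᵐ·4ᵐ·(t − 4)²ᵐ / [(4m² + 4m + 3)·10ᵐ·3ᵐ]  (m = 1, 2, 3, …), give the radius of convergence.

Apply the ratio test: |a_{m+1}| / |a_m| = [(4m² + 4m + 3)/(4(m+1)² + 4(m+1) + 3)] · 5·4/(10·3), which tends to 2/3 as m → ∞.
Writing y = (t − 4)², the series in y has radius 3/2, so |t − 4| < √(3/2) and R = √6/2.

R = √6/2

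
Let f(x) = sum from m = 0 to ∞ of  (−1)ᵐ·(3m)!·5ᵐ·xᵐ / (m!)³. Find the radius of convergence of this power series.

R = 1/135

Ratio test: |a_{m+1}/a_m| = (3m+1)·(3m+2)·(3m+3)/(m+1)³ · 5 → 135 as m → ∞.
Convergence for |x| · 135 < 1, i.e. |x| < 1/135. So R = 1/135.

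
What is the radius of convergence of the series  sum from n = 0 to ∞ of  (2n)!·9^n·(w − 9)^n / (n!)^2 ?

Apply the ratio test: |a_{n+1}| / |a_n| = (2n+1)·(2n+2)/(n+1)² · 9, which tends to 36 as n → ∞.
Convergence for |w − 9| · 36 < 1, i.e. |w − 9| < 1/36. So R = 1/36.

R = 1/36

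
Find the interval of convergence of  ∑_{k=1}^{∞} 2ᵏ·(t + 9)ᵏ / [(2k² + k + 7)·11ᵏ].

[-29/2, -7/2]

Apply the ratio test: |a_{k+1}| / |a_k| = [(2k² + k + 7)/(2(k+1)² + (k+1) + 7)] · 2/11, which tends to 2/11 as k → ∞.
Thus R = 1/(2/11) = 11/2.
At t = -7/2: absolute convergence follows by limit comparison with Σ 1/k².
When t = -29/2, the terms are on the order of 1/k², so the series converges absolutely by comparison with the p-series (p = 2 > 1).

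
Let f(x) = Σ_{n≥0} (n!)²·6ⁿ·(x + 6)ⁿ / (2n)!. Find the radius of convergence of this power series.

Ratio test: |a_{n+1}/a_n| = (n+1)²/[(2n+1)·(2n+2)] · 6 → 3/2 as n → ∞.
The series converges when 3/2 · |x + 6| < 1, giving R = 2/3.

R = 2/3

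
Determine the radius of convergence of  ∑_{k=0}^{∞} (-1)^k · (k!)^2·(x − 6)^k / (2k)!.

R = 4

Apply the ratio test: |a_{k+1}| / |a_k| = (k+1)²/[(2k+1)·(2k+2)], which tends to 1/4 as k → ∞.
Convergence for |x − 6| · 1/4 < 1, i.e. |x − 6| < 4. So R = 4.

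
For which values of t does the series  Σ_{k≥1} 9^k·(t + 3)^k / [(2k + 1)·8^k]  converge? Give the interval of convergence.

[-35/9, -19/9)

By the ratio test, |a_{k+1}/a_k| = [(2k + 1)/(2(k+1) + 1)] · 9/8 → 9/8.
The series converges when 9/8 · |t + 3| < 1, giving R = 8/9.
When t = -19/9, the terms behave like c/k; limit comparison with the harmonic series gives divergence.
Endpoint t = -35/9: the terms alternate in sign and decrease monotonically to 0 in absolute value (size ~ c/k), so the alternating series test gives convergence.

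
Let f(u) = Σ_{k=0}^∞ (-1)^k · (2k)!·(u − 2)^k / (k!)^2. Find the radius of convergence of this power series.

R = 1/4

The ratio of consecutive coefficients is (2k+1)·(2k+2)/(k+1)² → 4.
Convergence for |u − 2| · 4 < 1, i.e. |u − 2| < 1/4. So R = 1/4.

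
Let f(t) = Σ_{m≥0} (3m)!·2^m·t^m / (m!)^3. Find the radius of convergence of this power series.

R = 1/54

The ratio of consecutive coefficients is (3m+1)·(3m+2)·(3m+3)/(m+1)³ · 2 → 54.
Hence the series converges for |t| < 1/(54) = 1/54, so the radius of convergence is 1/54.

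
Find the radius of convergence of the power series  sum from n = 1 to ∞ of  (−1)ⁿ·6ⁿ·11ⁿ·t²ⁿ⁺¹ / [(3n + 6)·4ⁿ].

The ratio of consecutive coefficients is [(3n + 6)/(3(n+1) + 6)] · 6·11/4 → 33/2.
Since the exponent of t increases by 2 each term, convergence requires |t|² < 2/33, hence R = √66/33.

R = √66/33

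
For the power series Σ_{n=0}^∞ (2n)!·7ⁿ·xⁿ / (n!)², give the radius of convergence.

Ratio test: |a_{n+1}/a_n| = (2n+1)·(2n+2)/(n+1)² · 7 → 28 as n → ∞.
The series converges when 28 · |x| < 1, giving R = 1/28.

R = 1/28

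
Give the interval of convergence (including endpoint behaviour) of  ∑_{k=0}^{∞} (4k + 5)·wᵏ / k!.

The ratio of consecutive coefficients is (4(k+1) + 5)/(4k + 5) · 1/(k+1) → 0.
The limit is 0, so the series converges for all w; R = ∞.

(−∞, ∞)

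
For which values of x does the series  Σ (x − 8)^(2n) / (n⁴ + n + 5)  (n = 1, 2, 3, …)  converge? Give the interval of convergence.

[7, 9]

Apply the ratio test: |a_{n+1}| / |a_n| = (n⁴ + n + 5)/((n+1)⁴ + (n+1) + 5), which tends to 1 as n → ∞.
Since the exponent of (x − 8) increases by 2 each term, convergence requires |x − 8|² < 1, hence R = 1.
Check x = 9: absolute convergence follows by limit comparison with Σ 1/n⁴.
At x = 7: absolute convergence follows by limit comparison with Σ 1/n⁴.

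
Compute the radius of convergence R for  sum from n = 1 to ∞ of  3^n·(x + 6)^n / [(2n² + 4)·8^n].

R = 8/3

The ratio of consecutive coefficients is [(2n² + 4)/(2(n+1)² + 4)] · 3/8 → 3/8.
Hence the series converges for |x + 6| < 1/(3/8) = 8/3, so the radius of convergence is 8/3.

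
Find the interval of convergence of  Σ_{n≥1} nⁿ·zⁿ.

By the Cauchy root test, |a_n|^(1/n) = n → ∞.
Since the n-th root of |a_n| is unbounded, the series converges only at z = 0; R = 0.

{0}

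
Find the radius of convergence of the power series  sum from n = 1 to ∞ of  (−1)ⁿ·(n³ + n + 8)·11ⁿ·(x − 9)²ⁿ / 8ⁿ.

R = 2√22/11

By the ratio test, |a_{n+1}/a_n| = [((n+1)³ + (n+1) + 8)/(n³ + n + 8)] · 11/8 → 11/8.
Since the exponent of (x − 9) increases by 2 each term, convergence requires |x − 9|² < 8/11, hence R = 2√22/11.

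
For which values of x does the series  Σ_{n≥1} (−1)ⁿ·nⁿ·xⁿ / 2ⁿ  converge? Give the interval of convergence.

By the Cauchy root test, |a_n|^(1/n) = n/2 → ∞.
Since the n-th root of |a_n| is unbounded, the series converges only at x = 0; R = 0.

{0}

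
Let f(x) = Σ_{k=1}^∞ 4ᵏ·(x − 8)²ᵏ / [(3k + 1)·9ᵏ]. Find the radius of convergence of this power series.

R = 3/2

By the ratio test, |a_{k+1}/a_k| = [(3k + 1)/(3(k+1) + 1)] · 4/9 → 4/9.
Since the exponent of (x − 8) increases by 2 each term, convergence requires |x − 8|² < 9/4, hence R = 3/2.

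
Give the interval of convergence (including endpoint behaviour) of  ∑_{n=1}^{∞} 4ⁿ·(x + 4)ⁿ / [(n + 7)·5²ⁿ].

[-41/4, 9/4)

Apply the ratio test: |a_{n+1}| / |a_n| = [(n + 7)/((n+1) + 7)] · 4/25, which tends to 4/25 as n → ∞.
Hence the series converges for |x + 4| < 1/(4/25) = 25/4, so the radius of convergence is 25/4.
When x = 9/4, the terms behave like c/n; limit comparison with the harmonic series gives divergence.
Check x = -41/4: convergence follows from the alternating series test (terms decrease monotonically to 0).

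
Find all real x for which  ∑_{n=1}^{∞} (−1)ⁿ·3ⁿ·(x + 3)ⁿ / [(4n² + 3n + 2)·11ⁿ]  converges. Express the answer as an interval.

Apply the ratio test: |a_{n+1}| / |a_n| = [(4n² + 3n + 2)/(4(n+1)² + 3(n+1) + 2)] · 3/11, which tends to 3/11 as n → ∞.
The series converges when 3/11 · |x + 3| < 1, giving R = 11/3.
When x = 2/3, the terms are on the order of 1/n², so the series converges absolutely by comparison with the p-series (p = 2 > 1).
Check x = -20/3: the terms are on the order of 1/n², so the series converges absolutely by comparison with the p-series (p = 2 > 1).

[-20/3, 2/3]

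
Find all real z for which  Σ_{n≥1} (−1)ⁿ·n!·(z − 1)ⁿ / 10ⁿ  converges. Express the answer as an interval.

By the ratio test, |a_{n+1}/a_n| = (n+1) · 1/10 → ∞.
Since the ratio → ∞, the series diverges for every z ≠ 1, and R = 0.

{1}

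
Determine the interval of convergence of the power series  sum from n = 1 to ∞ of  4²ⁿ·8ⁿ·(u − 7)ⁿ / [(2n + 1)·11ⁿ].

[885/128, 907/128)

Apply the ratio test: |a_{n+1}| / |a_n| = [(2n + 1)/(2(n+1) + 1)] · 16·8/11, which tends to 128/11 as n → ∞.
Hence the series converges for |u − 7| < 1/(128/11) = 11/128, so the radius of convergence is 11/128.
Endpoint u = 907/128: the terms are asymptotic to a nonzero constant times 1/n, so the series diverges by limit comparison with Σ 1/n.
Endpoint u = 885/128: an alternating series whose terms decrease to 0 in absolute value, so it converges by the Leibniz criterion.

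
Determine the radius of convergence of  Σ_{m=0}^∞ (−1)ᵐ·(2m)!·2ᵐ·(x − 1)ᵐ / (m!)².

By the ratio test, |a_{m+1}/a_m| = (2m+1)·(2m+2)/(m+1)² · 2 → 8.
Convergence for |x − 1| · 8 < 1, i.e. |x − 1| < 1/8. So R = 1/8.

R = 1/8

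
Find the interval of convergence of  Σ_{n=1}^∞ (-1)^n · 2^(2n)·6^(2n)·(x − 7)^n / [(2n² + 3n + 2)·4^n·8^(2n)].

[47/9, 79/9]

By the ratio test, |a_{n+1}/a_n| = [(2n² + 3n + 2)/(2(n+1)² + 3(n+1) + 2)] · 4·36/(4·64) → 9/16.
Thus R = 1/(9/16) = 16/9.
When x = 79/9, absolute convergence follows by limit comparison with Σ 1/n².
Check x = 47/9: absolute convergence follows by limit comparison with Σ 1/n².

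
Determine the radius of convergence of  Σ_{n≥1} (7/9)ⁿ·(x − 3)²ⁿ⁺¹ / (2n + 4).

R = 3√7/7

The ratio of consecutive coefficients is [(2n + 4)/(2(n+1) + 4)] · 7/9 → 7/9.
Since the exponent of (x − 3) increases by 2 each term, convergence requires |x − 3|² < 9/7, hence R = 3√7/7.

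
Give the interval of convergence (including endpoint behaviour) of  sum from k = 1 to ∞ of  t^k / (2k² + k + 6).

[-1, 1]

The ratio of consecutive coefficients is (2k² + k + 6)/(2(k+1)² + (k+1) + 6) → 1.
Convergence for |t| < 1, so R = 1.
At t = 1: absolute convergence follows by limit comparison with Σ 1/k².
Check t = -1: the series is dominated by a constant times Σ 1/k², which converges (p = 2 > 1).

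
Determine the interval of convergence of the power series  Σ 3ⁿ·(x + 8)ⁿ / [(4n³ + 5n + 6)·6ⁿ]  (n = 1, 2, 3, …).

[-10, -6]

Apply the ratio test: |a_{n+1}| / |a_n| = [(4n³ + 5n + 6)/(4(n+1)³ + 5(n+1) + 6)] · 3/6, which tends to 1/2 as n → ∞.
Convergence for |x + 8| · 1/2 < 1, i.e. |x + 8| < 2. So R = 2.
At x = -6: absolute convergence follows by limit comparison with Σ 1/n³.
Check x = -10: the terms are on the order of 1/n³, so the series converges absolutely by comparison with the p-series (p = 3 > 1).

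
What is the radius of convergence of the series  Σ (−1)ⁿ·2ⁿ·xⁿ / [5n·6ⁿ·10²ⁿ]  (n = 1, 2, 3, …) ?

R = 300

By the ratio test, |a_{n+1}/a_n| = [5n/5(n+1)] · 2/(6·100) → 1/300.
Thus R = 1/(1/300) = 300.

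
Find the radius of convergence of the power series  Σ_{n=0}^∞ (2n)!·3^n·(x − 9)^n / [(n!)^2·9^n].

Ratio test: |a_{n+1}/a_n| = (2n+1)·(2n+2)/(n+1)² · 3/9 → 4/3 as n → ∞.
The series converges when 4/3 · |x − 9| < 1, giving R = 3/4.

R = 3/4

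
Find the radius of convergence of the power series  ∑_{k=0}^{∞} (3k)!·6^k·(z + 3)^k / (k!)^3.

R = 1/162

The ratio of consecutive coefficients is (3k+1)·(3k+2)·(3k+3)/(k+1)³ · 6 → 162.
Thus R = 1/(162) = 1/162.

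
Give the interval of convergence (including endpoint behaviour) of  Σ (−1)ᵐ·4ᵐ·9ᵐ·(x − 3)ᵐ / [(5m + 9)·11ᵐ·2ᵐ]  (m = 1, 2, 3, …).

(43/18, 65/18]

By the ratio test, |a_{m+1}/a_m| = [(5m + 9)/(5(m+1) + 9)] · 4·9/(11·2) → 18/11.
The series converges when 18/11 · |x − 3| < 1, giving R = 11/18.
Endpoint x = 65/18: an alternating series whose terms decrease to 0 in absolute value, so it converges by the Leibniz criterion.
Check x = 43/18: the terms are asymptotic to a nonzero constant times 1/m, so the series diverges by limit comparison with Σ 1/m.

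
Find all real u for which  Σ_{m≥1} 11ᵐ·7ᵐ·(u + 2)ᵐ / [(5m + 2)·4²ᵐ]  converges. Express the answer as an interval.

[-170/77, -138/77)

Apply the ratio test: |a_{m+1}| / |a_m| = [(5m + 2)/(5(m+1) + 2)] · 11·7/16, which tends to 77/16 as m → ∞.
Thus R = 1/(77/16) = 16/77.
When u = -138/77, the terms behave like c/m; limit comparison with the harmonic series gives divergence.
At u = -170/77: convergence follows from the alternating series test (terms decrease monotonically to 0).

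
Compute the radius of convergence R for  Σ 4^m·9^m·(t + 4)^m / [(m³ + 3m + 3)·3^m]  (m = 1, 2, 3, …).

R = 1/12

By the ratio test, |a_{m+1}/a_m| = [(m³ + 3m + 3)/((m+1)³ + 3(m+1) + 3)] · 4·9/3 → 12.
The series converges when 12 · |t + 4| < 1, giving R = 1/12.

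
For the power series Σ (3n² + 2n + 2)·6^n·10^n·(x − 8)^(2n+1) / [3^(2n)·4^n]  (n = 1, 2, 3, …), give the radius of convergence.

The ratio of consecutive coefficients is [(3(n+1)² + 2(n+1) + 2)/(3n² + 2n + 2)] · 6·10/(9·4) → 5/3.
Successive powers of (x − 8) differ by 2, so the series converges when |x − 8|² · 5/3 < 1, i.e. |x − 8| < √(3/5). So R = √15/5.

R = √15/5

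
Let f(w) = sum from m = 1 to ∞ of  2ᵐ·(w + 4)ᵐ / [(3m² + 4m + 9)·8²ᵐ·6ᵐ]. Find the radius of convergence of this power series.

Ratio test: |a_{m+1}/a_m| = [(3m² + 4m + 9)/(3(m+1)² + 4(m+1) + 9)] · 2/(64·6) → 1/192 as m → ∞.
The series converges when 1/192 · |w + 4| < 1, giving R = 192.

R = 192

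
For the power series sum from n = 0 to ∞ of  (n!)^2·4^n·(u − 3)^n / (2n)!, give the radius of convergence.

R = 1

Apply the ratio test: |a_{n+1}| / |a_n| = (n+1)²/[(2n+1)·(2n+2)] · 4, which tends to 1 as n → ∞.
Hence R = 1.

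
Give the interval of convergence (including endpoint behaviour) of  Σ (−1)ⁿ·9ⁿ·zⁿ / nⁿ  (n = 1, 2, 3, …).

(−∞, ∞)

Applying the root test, |a_n|^(1/n) = 9/n → 0.
The limit is 0 for every z, so R = ∞.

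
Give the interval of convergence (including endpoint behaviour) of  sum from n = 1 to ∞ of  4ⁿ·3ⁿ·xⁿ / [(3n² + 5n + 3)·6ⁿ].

Apply the ratio test: |a_{n+1}| / |a_n| = [(3n² + 5n + 3)/(3(n+1)² + 5(n+1) + 3)] · 4·3/6, which tends to 2 as n → ∞.
Thus R = 1/(2) = 1/2.
At x = 1/2: absolute convergence follows by limit comparison with Σ 1/n².
Check x = -1/2: the series is dominated by a constant times Σ 1/n², which converges (p = 2 > 1).

[-1/2, 1/2]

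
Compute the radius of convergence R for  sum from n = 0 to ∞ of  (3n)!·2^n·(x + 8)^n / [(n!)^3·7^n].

The ratio of consecutive coefficients is (3n+1)·(3n+2)·(3n+3)/(n+1)³ · 2/7 → 54/7.
The series converges when 54/7 · |x + 8| < 1, giving R = 7/54.

R = 7/54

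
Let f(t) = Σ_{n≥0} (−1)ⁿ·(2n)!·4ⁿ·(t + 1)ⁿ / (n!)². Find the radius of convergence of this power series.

R = 1/16

By the ratio test, |a_{n+1}/a_n| = (2n+1)·(2n+2)/(n+1)² · 4 → 16.
Convergence for |t + 1| · 16 < 1, i.e. |t + 1| < 1/16. So R = 1/16.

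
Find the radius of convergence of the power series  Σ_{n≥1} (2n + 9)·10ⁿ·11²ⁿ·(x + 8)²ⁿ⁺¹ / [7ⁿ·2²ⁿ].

R = √70/55

The ratio of consecutive coefficients is [(2(n+1) + 9)/(2n + 9)] · 10·121/(7·4) → 605/14.
Successive powers of (x + 8) differ by 2, so the series converges when |x + 8|² · 605/14 < 1, i.e. |x + 8| < √(14/605). So R = √70/55.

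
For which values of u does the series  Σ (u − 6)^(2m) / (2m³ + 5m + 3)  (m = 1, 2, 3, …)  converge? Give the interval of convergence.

[5, 7]

By the ratio test, |a_{m+1}/a_m| = (2m³ + 5m + 3)/(2(m+1)³ + 5(m+1) + 3) → 1.
Writing y = (u − 6)², the series in y has radius 1, so |u − 6| < √(1) = 1 and R = 1.
When u = 7, absolute convergence follows by limit comparison with Σ 1/m³.
Check u = 5: the terms are on the order of 1/m³, so the series converges absolutely by comparison with the p-series (p = 3 > 1).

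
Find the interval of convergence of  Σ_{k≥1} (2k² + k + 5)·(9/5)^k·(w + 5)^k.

(-50/9, -40/9)

Apply the ratio test: |a_{k+1}| / |a_k| = [(2(k+1)² + (k+1) + 5)/(2k² + k + 5)] · 9/5, which tends to 9/5 as k → ∞.
Thus R = 1/(9/5) = 5/9.
At w = -40/9: the terms have absolute value of order k², which does not tend to 0, so the series diverges by the divergence test.
Endpoint w = -50/9: the terms have absolute value of order k², which does not tend to 0, so the series diverges by the divergence test.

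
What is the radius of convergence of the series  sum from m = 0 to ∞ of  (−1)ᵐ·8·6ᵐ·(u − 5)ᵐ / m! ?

The ratio of consecutive coefficients is 8/8 · 6 · 1/(m+1) → 0.
Since the limit is 0 < 1 for every u, the series converges on all of ℝ and R = ∞.

R = ∞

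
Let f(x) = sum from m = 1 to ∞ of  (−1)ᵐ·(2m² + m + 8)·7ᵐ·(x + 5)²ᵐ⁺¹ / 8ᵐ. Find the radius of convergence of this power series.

The ratio of consecutive coefficients is [(2(m+1)² + (m+1) + 8)/(2m² + m + 8)] · 7/8 → 7/8.
Since the exponent of (x + 5) increases by 2 each term, convergence requires |x + 5|² < 8/7, hence R = 2√14/7.

R = 2√14/7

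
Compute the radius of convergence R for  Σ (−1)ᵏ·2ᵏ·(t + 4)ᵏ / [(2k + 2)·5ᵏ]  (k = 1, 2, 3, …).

R = 5/2

The ratio of consecutive coefficients is [(2k + 2)/(2(k+1) + 2)] · 2/5 → 2/5.
Convergence for |t + 4| · 2/5 < 1, i.e. |t + 4| < 5/2. So R = 5/2.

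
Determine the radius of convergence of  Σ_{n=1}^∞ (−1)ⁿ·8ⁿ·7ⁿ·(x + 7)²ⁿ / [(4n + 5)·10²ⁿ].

R = 5√14/14

Apply the ratio test: |a_{n+1}| / |a_n| = [(4n + 5)/(4(n+1) + 5)] · 8·7/100, which tends to 14/25 as n → ∞.
Since the exponent of (x + 7) increases by 2 each term, convergence requires |x + 7|² < 25/14, hence R = 5√14/14.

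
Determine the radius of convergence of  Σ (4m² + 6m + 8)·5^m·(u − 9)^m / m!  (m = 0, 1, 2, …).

R = ∞

The ratio of consecutive coefficients is (4(m+1)² + 6(m+1) + 8)/(4m² + 6m + 8) · 5 · 1/(m+1) → 0.
Since the limit is 0 < 1 for every u, the series converges on all of ℝ and R = ∞.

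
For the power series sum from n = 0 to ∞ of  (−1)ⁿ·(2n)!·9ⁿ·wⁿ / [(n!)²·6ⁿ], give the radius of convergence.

By the ratio test, |a_{n+1}/a_n| = (2n+1)·(2n+2)/(n+1)² · 9/6 → 6.
Convergence for |w| · 6 < 1, i.e. |w| < 1/6. So R = 1/6.

R = 1/6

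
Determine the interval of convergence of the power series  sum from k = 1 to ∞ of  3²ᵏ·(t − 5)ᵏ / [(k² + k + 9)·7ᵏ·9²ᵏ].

By the ratio test, |a_{k+1}/a_k| = [(k² + k + 9)/((k+1)² + (k+1) + 9)] · 9/(7·81) → 1/63.
Hence the series converges for |t − 5| < 1/(1/63) = 63, so the radius of convergence is 63.
At t = 68: the terms are on the order of 1/k², so the series converges absolutely by comparison with the p-series (p = 2 > 1).
Check t = -58: the terms are on the order of 1/k², so the series converges absolutely by comparison with the p-series (p = 2 > 1).

[-58, 68]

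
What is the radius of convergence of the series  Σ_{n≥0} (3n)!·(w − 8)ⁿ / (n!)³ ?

Apply the ratio test: |a_{n+1}| / |a_n| = (3n+1)·(3n+2)·(3n+3)/(n+1)³, which tends to 27 as n → ∞.
Hence the series converges for |w − 8| < 1/(27) = 1/27, so the radius of convergence is 1/27.

R = 1/27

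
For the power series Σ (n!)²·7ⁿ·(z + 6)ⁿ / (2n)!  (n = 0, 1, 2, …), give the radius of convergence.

By the ratio test, |a_{n+1}/a_n| = (n+1)²/[(2n+1)·(2n+2)] · 7 → 7/4.
The series converges when 7/4 · |z + 6| < 1, giving R = 4/7.

R = 4/7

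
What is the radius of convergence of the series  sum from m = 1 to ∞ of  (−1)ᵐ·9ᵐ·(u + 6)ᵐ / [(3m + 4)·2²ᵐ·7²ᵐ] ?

By the ratio test, |a_{m+1}/a_m| = [(3m + 4)/(3(m+1) + 4)] · 9/(4·49) → 9/196.
Convergence for |u + 6| · 9/196 < 1, i.e. |u + 6| < 196/9. So R = 196/9.

R = 196/9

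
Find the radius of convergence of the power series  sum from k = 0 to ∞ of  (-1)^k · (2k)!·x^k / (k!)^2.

Ratio test: |a_{k+1}/a_k| = (2k+1)·(2k+2)/(k+1)² → 4 as k → ∞.
Hence the series converges for |x| < 1/(4) = 1/4, so the radius of convergence is 1/4.

R = 1/4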